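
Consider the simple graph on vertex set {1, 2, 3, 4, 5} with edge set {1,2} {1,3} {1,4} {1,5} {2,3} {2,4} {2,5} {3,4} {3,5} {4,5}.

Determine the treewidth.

A width-4 tree decomposition is:
Bags: B1 = {1, 2, 3, 4, 5}
Tree: (single bag)
With just one bag of size 5, the width is 5 − 1 = 4, so tw(G) ≤ 4. For the lower bound, the 5 vertices {1, 2, 3, 4, 5} are pairwise adjacent, and any tree decomposition puts a clique entirely inside one bag — forcing width ≥ 4. Combining the bounds, tw(G) = 4.

4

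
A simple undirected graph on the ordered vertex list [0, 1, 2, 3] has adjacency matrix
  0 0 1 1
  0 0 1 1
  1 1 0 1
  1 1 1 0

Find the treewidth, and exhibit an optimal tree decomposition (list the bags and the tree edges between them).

Treewidth 2.
Bags: B1 = {1, 2, 3}  B2 = {0, 2, 3}
Tree: B1–B2

Each bag holds 3 vertices, so the decomposition has width 2, which upper-bounds the treewidth. For the lower bound, the 3 vertices {0, 2, 3} are pairwise adjacent, and any tree decomposition puts a clique entirely inside one bag — forcing width ≥ 2. The upper and lower bounds meet at 2, so that is the treewidth.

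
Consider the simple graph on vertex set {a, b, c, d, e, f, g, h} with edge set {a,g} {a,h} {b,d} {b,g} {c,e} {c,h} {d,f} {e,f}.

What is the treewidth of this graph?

A width-2 tree decomposition is:
Bags: B1 = {a, g, h}  B2 = {b, g, h}  B3 = {b, d, h}  B4 = {d, f, h}  B5 = {e, f, h}  B6 = {c, e, h}
Tree: B1–B2, B2–B3, B3–B4, B4–B5, B5–B6
The largest bag has 3 vertices, giving width 2; this decomposition certifies tw(G) ≤ 2. Since h–a–g–b–d–f–e–c–h is a cycle in G, G is not acyclic. Forests are exactly the graphs of treewidth ≤ 1, so tw(G) ≥ 2. Combining the bounds, tw(G) = 2.

2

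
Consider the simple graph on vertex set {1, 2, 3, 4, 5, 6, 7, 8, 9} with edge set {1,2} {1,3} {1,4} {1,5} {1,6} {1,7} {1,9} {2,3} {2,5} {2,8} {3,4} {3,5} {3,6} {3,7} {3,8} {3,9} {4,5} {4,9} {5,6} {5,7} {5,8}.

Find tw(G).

3

A width-3 tree decomposition is:
Bags: B1 = {1, 3, 4, 5}  B2 = {1, 3, 4, 9}  B3 = {1, 2, 3, 5}  B4 = {2, 3, 5, 8}  B5 = {1, 3, 5, 7}  B6 = {1, 3, 5, 6}
Tree: B1–B2, B1–B3, B3–B4, B1–B5, B3–B6
Each bag holds 4 vertices, so the decomposition has width 3, which upper-bounds the treewidth. For the lower bound, the 4 vertices {2, 3, 5, 8} are pairwise adjacent, and any tree decomposition puts a clique entirely inside one bag — forcing width ≥ 3. Combining the bounds, tw(G) = 3.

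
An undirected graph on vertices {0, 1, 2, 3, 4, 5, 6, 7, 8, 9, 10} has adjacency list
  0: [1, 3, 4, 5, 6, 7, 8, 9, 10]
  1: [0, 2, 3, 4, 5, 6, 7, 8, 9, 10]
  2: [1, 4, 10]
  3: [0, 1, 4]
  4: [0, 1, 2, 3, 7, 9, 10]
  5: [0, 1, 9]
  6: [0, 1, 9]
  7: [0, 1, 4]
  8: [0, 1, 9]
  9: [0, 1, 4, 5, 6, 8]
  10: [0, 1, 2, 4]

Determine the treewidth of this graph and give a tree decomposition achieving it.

Each bag holds 4 vertices, so the decomposition has width 3, which upper-bounds the treewidth. For the lower bound, the 4 vertices {0, 1, 8, 9} are pairwise adjacent, and any tree decomposition puts a clique entirely inside one bag — forcing width ≥ 3. The upper and lower bounds meet at 3, so that is the treewidth.

Treewidth 3.
Bags: B1 = {0, 1, 4, 7}  B2 = {0, 1, 4, 9}  B3 = {0, 1, 4, 10}  B4 = {1, 2, 4, 10}  B5 = {0, 1, 8, 9}  B6 = {0, 1, 3, 4}  B7 = {0, 1, 6, 9}  B8 = {0, 1, 5, 9}
Tree: B1–B2, B1–B3, B3–B4, B2–B5, B3–B6, B2–B7, B5–B8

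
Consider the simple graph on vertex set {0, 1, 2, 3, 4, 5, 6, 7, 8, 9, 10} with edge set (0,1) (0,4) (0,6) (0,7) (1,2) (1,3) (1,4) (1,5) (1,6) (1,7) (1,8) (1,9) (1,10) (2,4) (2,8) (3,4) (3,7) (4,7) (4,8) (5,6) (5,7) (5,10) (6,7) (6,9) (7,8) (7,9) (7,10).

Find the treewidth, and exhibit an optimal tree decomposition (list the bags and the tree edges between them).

Treewidth 3.
One such decomposition:
Bags: B1 = {0, 1, 6, 7}  B2 = {1, 5, 6, 7}  B3 = {1, 5, 7, 10}  B4 = {0, 1, 4, 7}  B5 = {1, 3, 4, 7}  B6 = {1, 4, 7, 8}  B7 = {1, 6, 7, 9}  B8 = {1, 2, 4, 8}
Tree: B1–B2, B2–B3, B1–B4, B4–B5, B4–B6, B1–B7, B6–B8

Every bag has size at most 4, so the width is 4 − 1 = 3 and tw(G) ≤ 3. For the lower bound, the 4 vertices {1, 2, 4, 8} are pairwise adjacent, and any tree decomposition puts a clique entirely inside one bag — forcing width ≥ 3. Therefore the treewidth is 3.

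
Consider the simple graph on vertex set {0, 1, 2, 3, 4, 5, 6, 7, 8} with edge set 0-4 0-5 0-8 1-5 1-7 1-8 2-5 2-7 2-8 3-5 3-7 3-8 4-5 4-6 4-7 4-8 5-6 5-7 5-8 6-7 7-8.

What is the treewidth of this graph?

3

A width-3 tree decomposition is:
Bags: B1 = {2, 5, 7, 8}  B2 = {1, 5, 7, 8}  B3 = {4, 5, 7, 8}  B4 = {4, 5, 6, 7}  B5 = {3, 5, 7, 8}  B6 = {0, 4, 5, 8}
Tree: B1–B2, B1–B3, B3–B4, B2–B5, B3–B6
Each bag holds 4 vertices, so the decomposition has width 3, which upper-bounds the treewidth. Conversely, {0, 4, 5, 8} is a clique of size 4, and the vertices of any clique must share a bag in every tree decomposition; so some bag has ≥ 4 vertices and tw(G) ≥ 3. Combining the bounds, tw(G) = 3.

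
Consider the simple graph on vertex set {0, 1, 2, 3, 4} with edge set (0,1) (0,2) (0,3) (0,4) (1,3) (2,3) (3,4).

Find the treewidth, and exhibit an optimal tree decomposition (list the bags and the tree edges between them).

Every bag has size at most 3, so the width is 3 − 1 = 2 and tw(G) ≤ 2. On the other hand G contains the 3-clique {0, 1, 3}. A clique must lie in a single bag of any decomposition, so no decomposition can have width below 2. Therefore the treewidth is 2.

Treewidth 2.
One optimal decomposition is:
Bags: B1 = {0, 3, 4}  B2 = {0, 1, 3}  B3 = {0, 2, 3}
Tree: B1–B2, B2–B3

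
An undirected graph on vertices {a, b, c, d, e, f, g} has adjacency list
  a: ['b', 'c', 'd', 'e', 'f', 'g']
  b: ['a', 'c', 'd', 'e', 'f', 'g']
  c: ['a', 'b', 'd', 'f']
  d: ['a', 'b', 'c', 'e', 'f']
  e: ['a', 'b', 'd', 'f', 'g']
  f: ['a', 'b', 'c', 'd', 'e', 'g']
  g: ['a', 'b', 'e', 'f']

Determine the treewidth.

4

A width-4 tree decomposition is:
Bags: B1 = {a, b, e, f, g}  B2 = {a, b, d, e, f}  B3 = {a, b, c, d, f}
Tree: B1–B2, B2–B3
Each bag holds 5 vertices, so the decomposition has width 4, which upper-bounds the treewidth. On the other hand G contains the 5-clique {a, b, d, e, f}. A clique must lie in a single bag of any decomposition, so no decomposition can have width below 4. Combining the bounds, tw(G) = 4.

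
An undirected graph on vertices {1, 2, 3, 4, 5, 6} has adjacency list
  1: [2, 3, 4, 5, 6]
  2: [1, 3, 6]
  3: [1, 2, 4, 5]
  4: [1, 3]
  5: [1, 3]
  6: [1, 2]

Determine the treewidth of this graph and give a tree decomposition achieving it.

Treewidth 2.
Bags: B1 = {1, 2, 3}  B2 = {1, 3, 5}  B3 = {1, 3, 4}  B4 = {1, 2, 6}
Tree: B1–B2, B2–B3, B1–B4

Every bag has size at most 3, so the width is 3 − 1 = 2 and tw(G) ≤ 2. For the lower bound, the 3 vertices {1, 2, 3} are pairwise adjacent, and any tree decomposition puts a clique entirely inside one bag — forcing width ≥ 2. The upper and lower bounds meet at 2, so that is the treewidth.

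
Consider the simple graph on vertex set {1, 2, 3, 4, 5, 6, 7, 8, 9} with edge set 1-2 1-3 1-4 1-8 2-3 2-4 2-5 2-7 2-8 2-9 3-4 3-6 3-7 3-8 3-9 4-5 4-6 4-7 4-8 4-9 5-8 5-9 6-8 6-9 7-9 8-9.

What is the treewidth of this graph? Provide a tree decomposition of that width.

Treewidth 4.
One such decomposition:
Bags: B1 = {3, 4, 6, 8, 9}  B2 = {2, 3, 4, 8, 9}  B3 = {1, 2, 3, 4, 8}  B4 = {2, 4, 5, 8, 9}  B5 = {2, 3, 4, 7, 9}
Tree: B1–B2, B2–B3, B2–B4, B2–B5

Every bag has size at most 5, so the width is 5 − 1 = 4 and tw(G) ≤ 4. On the other hand G contains the 5-clique {1, 2, 3, 4, 8}. A clique must lie in a single bag of any decomposition, so no decomposition can have width below 4. Therefore the treewidth is 4.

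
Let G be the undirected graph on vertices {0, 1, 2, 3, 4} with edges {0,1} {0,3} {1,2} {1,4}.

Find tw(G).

1

A width-1 tree decomposition is:
Bags: B1 = {0, 1}  B2 = {0, 3}  B3 = {1, 4}  B4 = {1, 2}
Tree: B1–B2, B1–B3, B1–B4
Every bag has size at most 2, so the width is 2 − 1 = 1 and tw(G) ≤ 1. Any graph with an edge has treewidth ≥ 1, and G has the edge 0–1. Combining the bounds, tw(G) = 1.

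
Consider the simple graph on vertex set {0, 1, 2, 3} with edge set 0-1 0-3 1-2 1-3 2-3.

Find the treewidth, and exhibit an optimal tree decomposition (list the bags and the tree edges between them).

Treewidth 2.
One optimal decomposition is:
Bags: B1 = {1, 2, 3}  B2 = {0, 1, 3}
Tree: B1–B2

Every bag has size at most 3, so the width is 3 − 1 = 2 and tw(G) ≤ 2. For the lower bound, the 3 vertices {0, 1, 3} are pairwise adjacent, and any tree decomposition puts a clique entirely inside one bag — forcing width ≥ 2. Therefore the treewidth is 2.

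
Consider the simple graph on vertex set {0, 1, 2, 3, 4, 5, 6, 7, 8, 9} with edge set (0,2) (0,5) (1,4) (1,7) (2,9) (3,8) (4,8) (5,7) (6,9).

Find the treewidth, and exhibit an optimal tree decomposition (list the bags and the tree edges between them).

Treewidth 1.
One optimal decomposition is:
Bags: B1 = {6, 9}  B2 = {2, 9}  B3 = {0, 2}  B4 = {0, 5}  B5 = {5, 7}  B6 = {1, 7}  B7 = {1, 4}  B8 = {4, 8}  B9 = {3, 8}
Tree: B1–B2, B2–B3, B3–B4, B4–B5, B5–B6, B6–B7, B7–B8, B8–B9

Each bag holds 2 vertices, so the decomposition has width 1, which upper-bounds the treewidth. Since G has at least one edge (e.g. 6–9), it is not an edgeless graph, so tw(G) ≥ 1. The upper and lower bounds meet at 1, so that is the treewidth.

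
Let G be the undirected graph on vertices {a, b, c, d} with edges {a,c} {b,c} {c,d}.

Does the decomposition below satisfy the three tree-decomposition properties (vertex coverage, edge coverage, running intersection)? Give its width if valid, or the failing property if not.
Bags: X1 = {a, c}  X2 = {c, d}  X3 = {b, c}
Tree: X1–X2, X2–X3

Vertex coverage: the bags together contain {a, b, c, d}, the full vertex set. Edge coverage: each edge of G has both endpoints in at least one bag. Running intersection: for every vertex, the bags containing it form a connected subtree. All three properties hold, so this is a valid tree decomposition of width max|bag| − 1 = 1, and hence tw(G) ≤ 1.

Yes; width 1.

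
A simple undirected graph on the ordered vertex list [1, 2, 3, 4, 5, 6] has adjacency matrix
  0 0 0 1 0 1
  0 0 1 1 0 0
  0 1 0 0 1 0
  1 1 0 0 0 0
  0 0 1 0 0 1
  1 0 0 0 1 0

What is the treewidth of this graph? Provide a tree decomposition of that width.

Each bag holds 3 vertices, so the decomposition has width 2, which upper-bounds the treewidth. For the lower bound, G contains the cycle 1–4–2–3–5–6–1, so G is not a forest; only forests have treewidth ≤ 1, hence tw(G) ≥ 2. Therefore the treewidth is 2.

Treewidth 2.
One such decomposition:
Bags: B1 = {1, 2, 4}  B2 = {1, 2, 3}  B3 = {1, 3, 5}  B4 = {1, 5, 6}
Tree: B1–B2, B2–B3, B3–B4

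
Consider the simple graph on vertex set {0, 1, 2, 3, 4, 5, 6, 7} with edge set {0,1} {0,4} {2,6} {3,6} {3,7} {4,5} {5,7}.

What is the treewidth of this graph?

1

A width-1 tree decomposition is:
Bags: B1 = {0, 1}  B2 = {0, 4}  B3 = {4, 5}  B4 = {5, 7}  B5 = {3, 7}  B6 = {3, 6}  B7 = {2, 6}
Tree: B1–B2, B2–B3, B3–B4, B4–B5, B5–B6, B6–B7
The largest bag has 2 vertices, giving width 1; this decomposition certifies tw(G) ≤ 1. G has an edge, so its treewidth is at least 1. The upper and lower bounds meet at 1, so that is the treewidth.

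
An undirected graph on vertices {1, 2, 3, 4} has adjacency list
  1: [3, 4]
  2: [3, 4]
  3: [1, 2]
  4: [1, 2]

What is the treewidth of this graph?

2

A width-2 tree decomposition is:
Bags: B1 = {2, 3, 4}  B2 = {1, 3, 4}
Tree: B1–B2
Each bag holds 3 vertices, so the decomposition has width 2, which upper-bounds the treewidth. Since 3–2–4–1–3 is a cycle in G, G is not acyclic. Forests are exactly the graphs of treewidth ≤ 1, so tw(G) ≥ 2. Combining the bounds, tw(G) = 2.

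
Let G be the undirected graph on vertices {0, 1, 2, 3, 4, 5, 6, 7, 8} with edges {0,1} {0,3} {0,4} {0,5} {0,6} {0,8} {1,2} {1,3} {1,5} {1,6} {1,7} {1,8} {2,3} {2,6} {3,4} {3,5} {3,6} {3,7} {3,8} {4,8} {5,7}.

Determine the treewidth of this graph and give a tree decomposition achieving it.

Treewidth 3.
One such decomposition:
Bags: B1 = {1, 3, 5, 7}  B2 = {0, 1, 3, 5}  B3 = {0, 1, 3, 6}  B4 = {0, 1, 3, 8}  B5 = {0, 3, 4, 8}  B6 = {1, 2, 3, 6}
Tree: B1–B2, B2–B3, B2–B4, B4–B5, B3–B6

The largest bag has 4 vertices, giving width 3; this decomposition certifies tw(G) ≤ 3. On the other hand G contains the 4-clique {0, 1, 3, 8}. A clique must lie in a single bag of any decomposition, so no decomposition can have width below 3. Combining the bounds, tw(G) = 3.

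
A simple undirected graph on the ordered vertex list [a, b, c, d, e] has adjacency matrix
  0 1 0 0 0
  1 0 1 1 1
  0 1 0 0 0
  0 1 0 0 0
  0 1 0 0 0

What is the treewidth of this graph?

A width-1 tree decomposition is:
Bags: B1 = {b, c}  B2 = {b, e}  B3 = {b, d}  B4 = {a, b}
Tree: B1–B2, B1–B3, B3–B4
Every bag has size at most 2, so the width is 2 − 1 = 1 and tw(G) ≤ 1. G has an edge, so its treewidth is at least 1. The upper and lower bounds meet at 1, so that is the treewidth.

1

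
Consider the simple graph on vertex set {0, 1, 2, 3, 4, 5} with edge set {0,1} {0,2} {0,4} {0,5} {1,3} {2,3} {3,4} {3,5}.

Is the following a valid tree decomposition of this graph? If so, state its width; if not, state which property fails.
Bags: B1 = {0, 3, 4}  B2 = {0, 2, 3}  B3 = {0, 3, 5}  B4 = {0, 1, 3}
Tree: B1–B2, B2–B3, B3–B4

Every vertex of G appears in some bag (union = {0, 1, 2, 3, 4, 5}); every edge is covered by a bag; and for each vertex v the set of bags containing v is connected in the bag tree. The decomposition is therefore valid. The largest bag has 3 vertices, so the width is 2.

Yes; width 2.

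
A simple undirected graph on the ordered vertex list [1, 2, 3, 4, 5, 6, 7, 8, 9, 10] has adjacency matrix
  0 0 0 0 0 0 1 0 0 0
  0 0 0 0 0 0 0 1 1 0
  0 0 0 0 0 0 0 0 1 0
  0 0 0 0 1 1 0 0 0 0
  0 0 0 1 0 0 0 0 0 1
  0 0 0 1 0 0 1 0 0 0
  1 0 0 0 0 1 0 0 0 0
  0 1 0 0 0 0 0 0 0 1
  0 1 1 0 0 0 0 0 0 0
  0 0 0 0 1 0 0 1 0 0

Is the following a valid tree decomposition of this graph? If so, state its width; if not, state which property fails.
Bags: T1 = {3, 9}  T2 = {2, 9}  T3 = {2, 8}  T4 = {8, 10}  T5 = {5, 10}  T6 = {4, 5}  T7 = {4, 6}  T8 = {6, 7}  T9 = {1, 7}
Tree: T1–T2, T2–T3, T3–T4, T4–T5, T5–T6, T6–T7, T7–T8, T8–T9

Checking the three conditions: (i) the bags cover all of {1, 2, 3, 4, 5, 6, 7, 8, 9, 10}; (ii) for each edge, some bag contains both endpoints; (iii) the bags containing any fixed vertex form a subtree. All hold, so the decomposition is valid with width 2 − 1 = 1.

Yes; width 1.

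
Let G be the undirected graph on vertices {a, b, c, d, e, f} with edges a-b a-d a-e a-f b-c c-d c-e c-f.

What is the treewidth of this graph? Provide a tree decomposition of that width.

Each bag holds 3 vertices, so the decomposition has width 2, which upper-bounds the treewidth. For the lower bound, G contains the cycle d–a–f–c–d, so G is not a forest; only forests have treewidth ≤ 1, hence tw(G) ≥ 2. Combining the bounds, tw(G) = 2.

Treewidth 2.
One optimal decomposition is:
Bags: B1 = {a, c, d}  B2 = {a, c, f}  B3 = {a, c, e}  B4 = {a, b, c}
Tree: B1–B2, B2–B3, B3–B4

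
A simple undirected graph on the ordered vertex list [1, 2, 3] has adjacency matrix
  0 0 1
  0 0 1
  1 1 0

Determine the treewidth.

1

A width-1 tree decomposition is:
Bags: B1 = {2, 3}  B2 = {1, 3}
Tree: B1–B2
Every bag has size at most 2, so the width is 2 − 1 = 1 and tw(G) ≤ 1. Any graph with an edge has treewidth ≥ 1, and G has the edge 2–3. The upper and lower bounds meet at 1, so that is the treewidth.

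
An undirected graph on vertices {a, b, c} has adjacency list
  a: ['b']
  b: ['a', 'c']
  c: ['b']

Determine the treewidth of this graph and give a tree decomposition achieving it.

Every bag has size at most 2, so the width is 2 − 1 = 1 and tw(G) ≤ 1. Since G has at least one edge (e.g. c–b), it is not an edgeless graph, so tw(G) ≥ 1. Combining the bounds, tw(G) = 1.

Treewidth 1.
One optimal decomposition is:
Bags: B1 = {b, c}  B2 = {a, b}
Tree: B1–B2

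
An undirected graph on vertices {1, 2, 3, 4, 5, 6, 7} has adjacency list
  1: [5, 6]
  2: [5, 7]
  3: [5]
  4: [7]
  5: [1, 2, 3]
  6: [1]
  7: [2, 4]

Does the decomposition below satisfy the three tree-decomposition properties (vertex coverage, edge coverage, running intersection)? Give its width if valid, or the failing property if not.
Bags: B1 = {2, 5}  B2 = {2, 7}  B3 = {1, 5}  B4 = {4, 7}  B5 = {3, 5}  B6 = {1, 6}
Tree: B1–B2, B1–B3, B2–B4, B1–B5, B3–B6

Yes; width 1.

Every vertex of G appears in some bag (union = {1, 2, 3, 4, 5, 6, 7}); every edge is covered by a bag; and for each vertex v the set of bags containing v is connected in the bag tree. The decomposition is therefore valid. The largest bag has 2 vertices, so the width is 1.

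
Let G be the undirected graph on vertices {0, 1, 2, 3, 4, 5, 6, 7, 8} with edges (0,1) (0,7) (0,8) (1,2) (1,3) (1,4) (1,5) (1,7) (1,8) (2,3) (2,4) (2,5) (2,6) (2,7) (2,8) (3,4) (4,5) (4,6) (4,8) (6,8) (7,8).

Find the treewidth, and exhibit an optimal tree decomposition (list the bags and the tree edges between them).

Each bag holds 4 vertices, so the decomposition has width 3, which upper-bounds the treewidth. For the lower bound, the 4 vertices {0, 1, 7, 8} are pairwise adjacent, and any tree decomposition puts a clique entirely inside one bag — forcing width ≥ 3. Therefore the treewidth is 3.

Treewidth 3.
One such decomposition:
Bags: B1 = {1, 2, 4, 8}  B2 = {1, 2, 7, 8}  B3 = {1, 2, 4, 5}  B4 = {2, 4, 6, 8}  B5 = {0, 1, 7, 8}  B6 = {1, 2, 3, 4}
Tree: B1–B2, B1–B3, B1–B4, B2–B5, B3–B6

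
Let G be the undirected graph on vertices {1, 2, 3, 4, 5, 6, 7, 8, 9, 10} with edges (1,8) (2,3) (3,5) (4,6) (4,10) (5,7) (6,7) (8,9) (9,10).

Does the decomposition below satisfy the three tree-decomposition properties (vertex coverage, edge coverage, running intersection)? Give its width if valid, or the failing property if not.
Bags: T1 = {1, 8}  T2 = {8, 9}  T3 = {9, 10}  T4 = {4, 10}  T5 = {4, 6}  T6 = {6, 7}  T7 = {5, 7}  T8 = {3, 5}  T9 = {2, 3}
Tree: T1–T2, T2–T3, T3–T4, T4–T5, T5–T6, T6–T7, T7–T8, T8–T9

Yes; width 1.

Every vertex of G appears in some bag (union = {1, 2, 3, 4, 5, 6, 7, 8, 9, 10}); every edge is covered by a bag; and for each vertex v the set of bags containing v is connected in the bag tree. The decomposition is therefore valid. The largest bag has 2 vertices, so the width is 1.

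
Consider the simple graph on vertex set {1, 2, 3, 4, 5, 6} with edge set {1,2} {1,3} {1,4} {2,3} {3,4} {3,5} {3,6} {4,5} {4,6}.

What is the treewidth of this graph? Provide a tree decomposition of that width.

Treewidth 2.
One optimal decomposition is:
Bags: B1 = {3, 4, 6}  B2 = {3, 4, 5}  B3 = {1, 3, 4}  B4 = {1, 2, 3}
Tree: B1–B2, B1–B3, B3–B4

Every bag has size at most 3, so the width is 3 − 1 = 2 and tw(G) ≤ 2. Conversely, {1, 2, 3} is a clique of size 3, and the vertices of any clique must share a bag in every tree decomposition; so some bag has ≥ 3 vertices and tw(G) ≥ 2. Combining the bounds, tw(G) = 2.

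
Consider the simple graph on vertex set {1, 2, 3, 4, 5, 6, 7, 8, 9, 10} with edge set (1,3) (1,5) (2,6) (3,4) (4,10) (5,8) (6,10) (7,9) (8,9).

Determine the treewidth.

A width-1 tree decomposition is:
Bags: B1 = {7, 9}  B2 = {8, 9}  B3 = {5, 8}  B4 = {1, 5}  B5 = {1, 3}  B6 = {3, 4}  B7 = {4, 10}  B8 = {6, 10}  B9 = {2, 6}
Tree: B1–B2, B2–B3, B3–B4, B4–B5, B5–B6, B6–B7, B7–B8, B8–B9
The largest bag has 2 vertices, giving width 1; this decomposition certifies tw(G) ≤ 1. Any graph with an edge has treewidth ≥ 1, and G has the edge 7–9. Combining the bounds, tw(G) = 1.

1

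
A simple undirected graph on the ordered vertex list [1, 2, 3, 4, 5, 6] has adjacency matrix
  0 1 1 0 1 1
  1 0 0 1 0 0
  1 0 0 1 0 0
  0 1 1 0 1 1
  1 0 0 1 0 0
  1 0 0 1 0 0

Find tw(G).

2

A width-2 tree decomposition is:
Bags: B1 = {1, 2, 4}  B2 = {1, 4, 5}  B3 = {1, 4, 6}  B4 = {1, 3, 4}
Tree: B1–B2, B2–B3, B3–B4
Every bag has size at most 3, so the width is 3 − 1 = 2 and tw(G) ≤ 2. Since 4–2–1–5–4 is a cycle in G, G is not acyclic. Forests are exactly the graphs of treewidth ≤ 1, so tw(G) ≥ 2. Therefore the treewidth is 2.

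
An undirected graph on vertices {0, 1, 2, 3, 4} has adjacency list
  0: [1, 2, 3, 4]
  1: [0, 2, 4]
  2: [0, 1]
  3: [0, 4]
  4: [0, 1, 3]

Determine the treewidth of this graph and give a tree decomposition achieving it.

Treewidth 2.
One such decomposition:
Bags: B1 = {0, 1, 4}  B2 = {0, 1, 2}  B3 = {0, 3, 4}
Tree: B1–B2, B1–B3

The largest bag has 3 vertices, giving width 2; this decomposition certifies tw(G) ≤ 2. On the other hand G contains the 3-clique {0, 1, 2}. A clique must lie in a single bag of any decomposition, so no decomposition can have width below 2. The upper and lower bounds meet at 2, so that is the treewidth.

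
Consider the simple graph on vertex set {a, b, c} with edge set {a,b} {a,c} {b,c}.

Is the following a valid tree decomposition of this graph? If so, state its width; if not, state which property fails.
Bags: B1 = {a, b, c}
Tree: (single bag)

Yes; width 2.

Every vertex of G appears in some bag (union = {a, b, c}); every edge is covered by a bag; and for each vertex v the set of bags containing v is connected in the bag tree. The decomposition is therefore valid. The largest bag has 3 vertices, so the width is 2.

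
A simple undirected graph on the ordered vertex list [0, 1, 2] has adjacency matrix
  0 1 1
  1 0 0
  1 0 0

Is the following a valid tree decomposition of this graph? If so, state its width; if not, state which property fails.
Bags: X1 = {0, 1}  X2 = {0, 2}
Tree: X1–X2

Checking the three conditions: (i) the bags cover all of {0, 1, 2}; (ii) for each edge, some bag contains both endpoints; (iii) the bags containing any fixed vertex form a subtree. All hold, so the decomposition is valid with width 2 − 1 = 1.

Yes; width 1.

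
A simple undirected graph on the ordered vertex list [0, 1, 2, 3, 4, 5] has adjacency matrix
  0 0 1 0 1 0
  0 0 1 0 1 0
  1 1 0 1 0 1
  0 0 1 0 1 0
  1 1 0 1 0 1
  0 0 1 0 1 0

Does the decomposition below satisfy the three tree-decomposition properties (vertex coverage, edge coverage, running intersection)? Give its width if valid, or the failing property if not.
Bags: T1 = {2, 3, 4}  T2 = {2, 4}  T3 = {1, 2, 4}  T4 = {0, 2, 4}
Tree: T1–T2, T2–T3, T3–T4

No — vertex 5 appears in no bag.

A tree decomposition must satisfy three properties: every vertex lies in some bag; for every edge, both endpoints lie together in some bag; and for every vertex, the bags containing it form a connected subtree. Here vertex 5 appears in no bag, so the decomposition is invalid.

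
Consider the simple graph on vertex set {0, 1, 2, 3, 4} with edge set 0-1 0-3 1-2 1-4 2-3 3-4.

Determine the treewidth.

2

A width-2 tree decomposition is:
Bags: B1 = {1, 3, 4}  B2 = {1, 2, 3}  B3 = {0, 1, 3}
Tree: B1–B2, B2–B3
Every bag has size at most 3, so the width is 3 − 1 = 2 and tw(G) ≤ 2. Since 3–4–1–2–3 is a cycle in G, G is not acyclic. Forests are exactly the graphs of treewidth ≤ 1, so tw(G) ≥ 2. Therefore the treewidth is 2.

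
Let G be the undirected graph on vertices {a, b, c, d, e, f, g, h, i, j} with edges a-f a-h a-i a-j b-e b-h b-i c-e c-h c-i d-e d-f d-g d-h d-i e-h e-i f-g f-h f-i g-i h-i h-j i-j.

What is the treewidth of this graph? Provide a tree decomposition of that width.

Treewidth 3.
Bags: B1 = {a, h, i, j}  B2 = {a, f, h, i}  B3 = {d, f, h, i}  B4 = {d, f, g, i}  B5 = {d, e, h, i}  B6 = {c, e, h, i}  B7 = {b, e, h, i}
Tree: B1–B2, B2–B3, B3–B4, B3–B5, B5–B6, B5–B7

Each bag holds 4 vertices, so the decomposition has width 3, which upper-bounds the treewidth. Conversely, {d, f, g, i} is a clique of size 4, and the vertices of any clique must share a bag in every tree decomposition; so some bag has ≥ 4 vertices and tw(G) ≥ 3. The upper and lower bounds meet at 3, so that is the treewidth.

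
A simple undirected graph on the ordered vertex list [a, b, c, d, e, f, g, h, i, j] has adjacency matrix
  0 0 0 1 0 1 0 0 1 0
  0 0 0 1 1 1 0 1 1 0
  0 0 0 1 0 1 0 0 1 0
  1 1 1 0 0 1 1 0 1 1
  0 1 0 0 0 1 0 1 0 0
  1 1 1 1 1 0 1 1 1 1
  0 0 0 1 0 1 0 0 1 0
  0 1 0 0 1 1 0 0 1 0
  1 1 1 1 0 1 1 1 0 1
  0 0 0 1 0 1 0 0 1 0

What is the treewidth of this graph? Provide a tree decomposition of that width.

Every bag has size at most 4, so the width is 4 − 1 = 3 and tw(G) ≤ 3. On the other hand G contains the 4-clique {b, e, f, h}. A clique must lie in a single bag of any decomposition, so no decomposition can have width below 3. The upper and lower bounds meet at 3, so that is the treewidth.

Treewidth 3.
One such decomposition:
Bags: B1 = {c, d, f, i}  B2 = {d, f, g, i}  B3 = {b, d, f, i}  B4 = {b, f, h, i}  B5 = {b, e, f, h}  B6 = {d, f, i, j}  B7 = {a, d, f, i}
Tree: B1–B2, B1–B3, B3–B4, B4–B5, B1–B6, B3–B7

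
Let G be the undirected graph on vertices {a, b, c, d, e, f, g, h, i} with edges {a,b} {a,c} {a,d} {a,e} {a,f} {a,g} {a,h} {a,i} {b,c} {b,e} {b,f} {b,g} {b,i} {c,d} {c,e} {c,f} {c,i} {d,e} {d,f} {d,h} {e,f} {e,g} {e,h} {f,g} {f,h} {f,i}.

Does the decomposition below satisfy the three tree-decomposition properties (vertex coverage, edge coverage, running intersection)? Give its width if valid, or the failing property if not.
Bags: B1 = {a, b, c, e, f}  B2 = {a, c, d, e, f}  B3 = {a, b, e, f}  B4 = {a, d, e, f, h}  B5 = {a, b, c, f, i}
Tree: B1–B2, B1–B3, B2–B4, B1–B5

No — vertex g appears in no bag.

A tree decomposition must satisfy three properties: every vertex lies in some bag; for every edge, both endpoints lie together in some bag; and for every vertex, the bags containing it form a connected subtree. Here vertex g appears in no bag, so the decomposition is invalid.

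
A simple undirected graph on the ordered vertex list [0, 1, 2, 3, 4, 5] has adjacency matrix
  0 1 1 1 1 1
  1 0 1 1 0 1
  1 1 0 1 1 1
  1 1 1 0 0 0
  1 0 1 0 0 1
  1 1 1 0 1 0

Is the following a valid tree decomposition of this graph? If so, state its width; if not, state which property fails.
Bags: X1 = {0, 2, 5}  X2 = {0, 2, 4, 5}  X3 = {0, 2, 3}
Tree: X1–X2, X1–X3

No — vertex 1 appears in no bag.

A tree decomposition must satisfy three properties: every vertex lies in some bag; for every edge, both endpoints lie together in some bag; and for every vertex, the bags containing it form a connected subtree. Here vertex 1 appears in no bag, so the decomposition is invalid.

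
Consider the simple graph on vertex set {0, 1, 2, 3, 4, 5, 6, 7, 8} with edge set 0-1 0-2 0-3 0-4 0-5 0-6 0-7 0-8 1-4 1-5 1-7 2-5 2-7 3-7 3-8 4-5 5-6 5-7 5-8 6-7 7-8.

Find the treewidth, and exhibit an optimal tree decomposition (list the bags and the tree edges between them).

Each bag holds 4 vertices, so the decomposition has width 3, which upper-bounds the treewidth. For the lower bound, the 4 vertices {0, 3, 7, 8} are pairwise adjacent, and any tree decomposition puts a clique entirely inside one bag — forcing width ≥ 3. Hence tw(G) = 3 exactly.

Treewidth 3.
Bags: B1 = {0, 1, 5, 7}  B2 = {0, 5, 7, 8}  B3 = {0, 1, 4, 5}  B4 = {0, 2, 5, 7}  B5 = {0, 3, 7, 8}  B6 = {0, 5, 6, 7}
Tree: B1–B2, B1–B3, B1–B4, B2–B5, B2–B6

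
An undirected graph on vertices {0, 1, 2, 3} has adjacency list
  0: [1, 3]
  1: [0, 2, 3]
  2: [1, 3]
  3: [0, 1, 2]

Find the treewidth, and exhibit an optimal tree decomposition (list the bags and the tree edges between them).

Each bag holds 3 vertices, so the decomposition has width 2, which upper-bounds the treewidth. Conversely, {0, 1, 3} is a clique of size 3, and the vertices of any clique must share a bag in every tree decomposition; so some bag has ≥ 3 vertices and tw(G) ≥ 2. Hence tw(G) = 2 exactly.

Treewidth 2.
One such decomposition:
Bags: B1 = {1, 2, 3}  B2 = {0, 1, 3}
Tree: B1–B2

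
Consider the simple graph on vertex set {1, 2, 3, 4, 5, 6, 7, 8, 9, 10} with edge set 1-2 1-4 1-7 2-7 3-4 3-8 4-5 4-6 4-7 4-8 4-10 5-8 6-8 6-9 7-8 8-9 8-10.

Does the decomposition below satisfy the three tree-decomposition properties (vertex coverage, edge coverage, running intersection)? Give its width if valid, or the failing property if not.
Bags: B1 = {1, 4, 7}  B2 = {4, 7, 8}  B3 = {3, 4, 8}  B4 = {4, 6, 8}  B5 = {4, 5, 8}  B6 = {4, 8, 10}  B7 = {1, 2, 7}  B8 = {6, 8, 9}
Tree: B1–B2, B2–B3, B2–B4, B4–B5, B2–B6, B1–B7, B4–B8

Yes; width 2.

Vertex coverage: the bags together contain {1, 2, 3, 4, 5, 6, 7, 8, 9, 10}, the full vertex set. Edge coverage: each edge of G has both endpoints in at least one bag. Running intersection: for every vertex, the bags containing it form a connected subtree. All three properties hold, so this is a valid tree decomposition of width max|bag| − 1 = 2, and hence tw(G) ≤ 2.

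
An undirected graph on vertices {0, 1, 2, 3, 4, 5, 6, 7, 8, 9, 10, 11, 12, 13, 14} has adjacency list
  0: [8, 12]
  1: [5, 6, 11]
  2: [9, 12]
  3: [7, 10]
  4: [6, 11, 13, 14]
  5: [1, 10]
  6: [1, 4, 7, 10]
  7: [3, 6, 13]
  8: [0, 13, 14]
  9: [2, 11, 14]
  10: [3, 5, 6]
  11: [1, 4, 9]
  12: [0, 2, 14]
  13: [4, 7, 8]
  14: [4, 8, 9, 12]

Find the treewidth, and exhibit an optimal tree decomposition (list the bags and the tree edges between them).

Every bag has size at most 4, so the width is 4 − 1 = 3 and tw(G) ≤ 3. For the lower bound: the 4 vertex sets {3,5,10}, {1}, {6}, {4,7,11,13} are disjoint, each induces a connected subgraph, and every pair is joined by at least one edge of G. Contracting each set to a single vertex therefore yields K_{4} as a minor, and since treewidth is minor-monotone, tw(G) ≥ tw(K_{4}) = 3. Hence tw(G) = 3 exactly.

Treewidth 3.
Bags: B1 = {1, 3, 5, 10}  B2 = {1, 3, 6, 10}  B3 = {1, 3, 6, 7}  B4 = {1, 6, 7, 11}  B5 = {4, 6, 7, 11}  B6 = {4, 7, 11, 13}  B7 = {4, 9, 11, 13}  B8 = {4, 9, 13, 14}  B9 = {8, 9, 13, 14}  B10 = {2, 8, 9, 14}  B11 = {2, 8, 12, 14}  B12 = {0, 2, 8, 12}
Tree: B1–B2, B2–B3, B3–B4, B4–B5, B5–B6, B6–B7, B7–B8, B8–B9, B9–B10, B10–B11, B11–B12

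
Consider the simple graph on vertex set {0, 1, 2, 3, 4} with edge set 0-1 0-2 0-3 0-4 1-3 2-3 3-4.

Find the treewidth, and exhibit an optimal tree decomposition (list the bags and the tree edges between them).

Treewidth 2.
Bags: B1 = {0, 1, 3}  B2 = {0, 3, 4}  B3 = {0, 2, 3}
Tree: B1–B2, B2–B3

Each bag holds 3 vertices, so the decomposition has width 2, which upper-bounds the treewidth. Conversely, {0, 1, 3} is a clique of size 3, and the vertices of any clique must share a bag in every tree decomposition; so some bag has ≥ 3 vertices and tw(G) ≥ 2. The upper and lower bounds meet at 2, so that is the treewidth.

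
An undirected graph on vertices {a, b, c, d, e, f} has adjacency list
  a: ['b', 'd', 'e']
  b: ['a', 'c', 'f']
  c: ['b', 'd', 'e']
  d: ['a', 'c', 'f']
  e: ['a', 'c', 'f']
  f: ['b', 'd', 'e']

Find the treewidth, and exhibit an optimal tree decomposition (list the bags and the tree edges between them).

Treewidth 3.
One optimal decomposition is:
Bags: B1 = {a, c, e, f}  B2 = {a, b, c, f}  B3 = {a, c, d, f}
Tree: B1–B2, B2–B3

Each bag holds 4 vertices, so the decomposition has width 3, which upper-bounds the treewidth. For the lower bound: the 4 vertex sets {e,f}, {b,c}, {a}, {d} are disjoint, each induces a connected subgraph, and every pair is joined by at least one edge of G. Contracting each set to a single vertex therefore yields K_{4} as a minor, and since treewidth is minor-monotone, tw(G) ≥ tw(K_{4}) = 3. Therefore the treewidth is 3.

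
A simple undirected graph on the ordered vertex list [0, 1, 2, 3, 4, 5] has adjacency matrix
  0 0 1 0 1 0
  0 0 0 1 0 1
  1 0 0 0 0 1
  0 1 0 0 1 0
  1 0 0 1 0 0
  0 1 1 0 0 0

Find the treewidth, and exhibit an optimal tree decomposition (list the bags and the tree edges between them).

Each bag holds 3 vertices, so the decomposition has width 2, which upper-bounds the treewidth. The edges 2–5–1–3–4–0–2 form a cycle, so G is not a tree and its treewidth is at least 2. Combining the bounds, tw(G) = 2.

Treewidth 2.
Bags: B1 = {1, 2, 5}  B2 = {1, 2, 3}  B3 = {2, 3, 4}  B4 = {0, 2, 4}
Tree: B1–B2, B2–B3, B3–B4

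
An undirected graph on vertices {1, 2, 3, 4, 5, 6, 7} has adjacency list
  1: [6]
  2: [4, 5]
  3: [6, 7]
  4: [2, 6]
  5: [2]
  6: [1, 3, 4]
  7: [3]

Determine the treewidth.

A width-1 tree decomposition is:
Bags: B1 = {3, 6}  B2 = {4, 6}  B3 = {3, 7}  B4 = {2, 4}  B5 = {1, 6}  B6 = {2, 5}
Tree: B1–B2, B1–B3, B2–B4, B2–B5, B4–B6
The largest bag has 2 vertices, giving width 1; this decomposition certifies tw(G) ≤ 1. Since G has at least one edge (e.g. 6–3), it is not an edgeless graph, so tw(G) ≥ 1. Combining the bounds, tw(G) = 1.

1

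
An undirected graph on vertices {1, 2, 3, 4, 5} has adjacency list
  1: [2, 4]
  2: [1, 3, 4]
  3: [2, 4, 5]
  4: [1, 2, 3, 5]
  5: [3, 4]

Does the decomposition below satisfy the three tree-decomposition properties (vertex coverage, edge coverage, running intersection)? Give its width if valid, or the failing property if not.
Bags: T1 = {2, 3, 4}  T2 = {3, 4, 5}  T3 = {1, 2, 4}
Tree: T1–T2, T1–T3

Yes; width 2.

Checking the three conditions: (i) the bags cover all of {1, 2, 3, 4, 5}; (ii) for each edge, some bag contains both endpoints; (iii) the bags containing any fixed vertex form a subtree. All hold, so the decomposition is valid with width 3 − 1 = 2.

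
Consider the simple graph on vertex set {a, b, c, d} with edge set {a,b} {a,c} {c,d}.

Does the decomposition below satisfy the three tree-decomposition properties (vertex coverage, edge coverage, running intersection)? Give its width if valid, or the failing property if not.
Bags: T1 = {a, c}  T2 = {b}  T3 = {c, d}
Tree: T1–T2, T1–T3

No — edge (a,b) lies in no bag.

A tree decomposition must satisfy three properties: every vertex lies in some bag; for every edge, both endpoints lie together in some bag; and for every vertex, the bags containing it form a connected subtree. Here edge (a,b) lies in no bag, so the decomposition is invalid.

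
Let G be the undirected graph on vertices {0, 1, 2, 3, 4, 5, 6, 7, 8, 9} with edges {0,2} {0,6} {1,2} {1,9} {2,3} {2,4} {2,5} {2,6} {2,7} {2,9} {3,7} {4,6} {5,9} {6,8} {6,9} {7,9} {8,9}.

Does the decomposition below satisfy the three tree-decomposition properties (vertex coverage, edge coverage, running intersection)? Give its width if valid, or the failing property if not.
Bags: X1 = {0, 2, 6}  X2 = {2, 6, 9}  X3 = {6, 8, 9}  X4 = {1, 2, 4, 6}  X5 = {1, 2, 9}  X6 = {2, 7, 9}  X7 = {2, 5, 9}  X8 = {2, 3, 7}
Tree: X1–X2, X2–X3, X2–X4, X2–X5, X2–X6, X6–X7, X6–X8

A tree decomposition must satisfy three properties: every vertex lies in some bag; for every edge, both endpoints lie together in some bag; and for every vertex, the bags containing it form a connected subtree. Here bags containing vertex 1 are not connected in the tree, so the decomposition is invalid.

No — bags containing vertex 1 are not connected in the tree.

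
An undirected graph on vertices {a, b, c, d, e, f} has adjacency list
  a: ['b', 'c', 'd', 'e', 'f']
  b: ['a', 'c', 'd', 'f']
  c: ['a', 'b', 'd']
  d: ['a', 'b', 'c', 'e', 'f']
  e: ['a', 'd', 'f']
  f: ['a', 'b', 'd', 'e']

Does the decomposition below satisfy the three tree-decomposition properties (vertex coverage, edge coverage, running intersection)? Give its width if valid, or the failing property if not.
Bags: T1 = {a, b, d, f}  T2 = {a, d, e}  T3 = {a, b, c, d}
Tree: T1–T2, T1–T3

A tree decomposition must satisfy three properties: every vertex lies in some bag; for every edge, both endpoints lie together in some bag; and for every vertex, the bags containing it form a connected subtree. Here edge (f,e) lies in no bag, so the decomposition is invalid.

No — edge (f,e) lies in no bag.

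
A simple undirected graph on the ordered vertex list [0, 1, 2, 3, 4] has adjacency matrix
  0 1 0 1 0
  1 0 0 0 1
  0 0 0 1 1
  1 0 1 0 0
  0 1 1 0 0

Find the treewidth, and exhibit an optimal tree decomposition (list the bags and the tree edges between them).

Treewidth 2.
Bags: B1 = {1, 2, 4}  B2 = {0, 1, 2}  B3 = {0, 2, 3}
Tree: B1–B2, B2–B3

Each bag holds 3 vertices, so the decomposition has width 2, which upper-bounds the treewidth. For the lower bound, G contains the cycle 2–4–1–0–3–2, so G is not a forest; only forests have treewidth ≤ 1, hence tw(G) ≥ 2. Hence tw(G) = 2 exactly.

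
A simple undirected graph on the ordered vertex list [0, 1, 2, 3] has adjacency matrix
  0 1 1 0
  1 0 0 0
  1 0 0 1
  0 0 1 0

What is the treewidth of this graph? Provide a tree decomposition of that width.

Treewidth 1.
One optimal decomposition is:
Bags: B1 = {2, 3}  B2 = {0, 2}  B3 = {0, 1}
Tree: B1–B2, B2–B3

Every bag has size at most 2, so the width is 2 − 1 = 1 and tw(G) ≤ 1. G has an edge, so its treewidth is at least 1. The upper and lower bounds meet at 1, so that is the treewidth.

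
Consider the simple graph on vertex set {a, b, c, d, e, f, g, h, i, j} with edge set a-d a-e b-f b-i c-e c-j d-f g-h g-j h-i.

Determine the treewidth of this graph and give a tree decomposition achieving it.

Treewidth 2.
One optimal decomposition is:
Bags: B1 = {a, d, e}  B2 = {d, e, f}  B3 = {b, e, f}  B4 = {b, e, i}  B5 = {e, h, i}  B6 = {e, g, h}  B7 = {e, g, j}  B8 = {c, e, j}
Tree: B1–B2, B2–B3, B3–B4, B4–B5, B5–B6, B6–B7, B7–B8

The largest bag has 3 vertices, giving width 2; this decomposition certifies tw(G) ≤ 2. For the lower bound, G contains the cycle e–a–d–f–b–i–h–g–j–c–e, so G is not a forest; only forests have treewidth ≤ 1, hence tw(G) ≥ 2. Combining the bounds, tw(G) = 2.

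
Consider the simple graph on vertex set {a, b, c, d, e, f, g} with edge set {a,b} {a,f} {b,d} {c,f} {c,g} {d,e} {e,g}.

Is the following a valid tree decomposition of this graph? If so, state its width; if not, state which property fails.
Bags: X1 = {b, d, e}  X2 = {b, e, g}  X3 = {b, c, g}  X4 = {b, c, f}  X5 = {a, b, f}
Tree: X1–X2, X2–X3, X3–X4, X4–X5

Yes; width 2.

Vertex coverage: the bags together contain {a, b, c, d, e, f, g}, the full vertex set. Edge coverage: each edge of G has both endpoints in at least one bag. Running intersection: for every vertex, the bags containing it form a connected subtree. All three properties hold, so this is a valid tree decomposition of width max|bag| − 1 = 2, and hence tw(G) ≤ 2.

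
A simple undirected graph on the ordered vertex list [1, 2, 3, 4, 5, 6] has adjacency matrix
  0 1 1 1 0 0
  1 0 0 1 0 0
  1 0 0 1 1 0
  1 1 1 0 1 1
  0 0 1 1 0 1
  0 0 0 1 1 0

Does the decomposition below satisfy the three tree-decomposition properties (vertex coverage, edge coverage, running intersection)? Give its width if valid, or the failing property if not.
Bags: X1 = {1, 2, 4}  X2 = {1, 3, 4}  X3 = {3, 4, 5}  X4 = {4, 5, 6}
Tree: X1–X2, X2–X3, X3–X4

Yes; width 2.

Every vertex of G appears in some bag (union = {1, 2, 3, 4, 5, 6}); every edge is covered by a bag; and for each vertex v the set of bags containing v is connected in the bag tree. The decomposition is therefore valid. The largest bag has 3 vertices, so the width is 2.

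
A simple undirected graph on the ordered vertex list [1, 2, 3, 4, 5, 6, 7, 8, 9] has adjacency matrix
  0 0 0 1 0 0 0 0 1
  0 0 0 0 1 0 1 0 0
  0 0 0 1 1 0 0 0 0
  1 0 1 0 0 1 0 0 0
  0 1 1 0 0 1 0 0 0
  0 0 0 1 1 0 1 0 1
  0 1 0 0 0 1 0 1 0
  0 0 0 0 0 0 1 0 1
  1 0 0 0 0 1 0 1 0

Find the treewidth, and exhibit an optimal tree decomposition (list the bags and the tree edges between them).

Treewidth 3.
Bags: B1 = {2, 3, 5, 7}  B2 = {3, 5, 6, 7}  B3 = {3, 4, 6, 7}  B4 = {4, 6, 7, 8}  B5 = {4, 6, 8, 9}  B6 = {1, 4, 8, 9}
Tree: B1–B2, B2–B3, B3–B4, B4–B5, B5–B6

Every bag has size at most 4, so the width is 4 − 1 = 3 and tw(G) ≤ 3. For the lower bound: the 4 vertex sets {2,3,5}, {7}, {6}, {1,4,8,9} are disjoint, each induces a connected subgraph, and every pair is joined by at least one edge of G. Contracting each set to a single vertex therefore yields K_{4} as a minor, and since treewidth is minor-monotone, tw(G) ≥ tw(K_{4}) = 3. Combining the bounds, tw(G) = 3.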